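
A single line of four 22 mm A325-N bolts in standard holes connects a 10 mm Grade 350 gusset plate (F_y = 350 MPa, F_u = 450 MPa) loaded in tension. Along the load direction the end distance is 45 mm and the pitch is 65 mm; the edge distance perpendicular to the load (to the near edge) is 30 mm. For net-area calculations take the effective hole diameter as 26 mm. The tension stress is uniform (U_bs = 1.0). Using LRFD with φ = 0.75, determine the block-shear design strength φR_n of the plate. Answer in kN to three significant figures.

359 kN

Shear plane L_v = 45 + 3·65 = 240 mm; A_gv = 240 × 10 = 2400 mm².
A_nv = (240 − 3.5·26) × 10 = 1490 mm².
A_nt = (30 − 0.5·26) × 10 = 170 mm².
0.6 F_u A_nv = 402.3 kN; 0.6 F_y A_gv = 504 kN → shear rupture governs the shear term.
R_n = 402.3 + 1.0 × 450 × 170 / 1000 = 478.8 kN.
Design strength φR_n = 0.75 × 478.8 = 359 kN.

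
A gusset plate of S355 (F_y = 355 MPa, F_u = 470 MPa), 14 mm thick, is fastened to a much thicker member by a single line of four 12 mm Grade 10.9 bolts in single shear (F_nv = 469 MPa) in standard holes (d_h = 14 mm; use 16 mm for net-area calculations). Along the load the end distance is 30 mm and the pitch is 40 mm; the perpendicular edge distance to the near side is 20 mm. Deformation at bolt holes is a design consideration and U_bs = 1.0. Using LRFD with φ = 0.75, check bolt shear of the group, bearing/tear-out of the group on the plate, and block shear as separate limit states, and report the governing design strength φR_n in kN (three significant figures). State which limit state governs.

159 kN (bolt shear governs)

Bolt shear: A_b = π·12²/4 = 113.1 mm²; R_n = 469 × 113.1 × 4 × 1 / 1000 = 212.2 kN → 0.75 × 212.2 = 159 kN.
Bearing: edge l_c = 23, r_n = 181.6 kN; interior l_c = 26, r_n = 189.5 kN; R_n = 181.6 + 3·189.5 = 750.1 kN → 563 kN.
Block shear: A_gv = 2100, A_nv = 1316, A_nt = 168 mm²; R_n = min(0.6F_uA_nv, 0.6F_yA_gv) + U_bs·F_u·A_nt = 450.1 kN → 338 kN.
Bolt shear governs: 159 kN.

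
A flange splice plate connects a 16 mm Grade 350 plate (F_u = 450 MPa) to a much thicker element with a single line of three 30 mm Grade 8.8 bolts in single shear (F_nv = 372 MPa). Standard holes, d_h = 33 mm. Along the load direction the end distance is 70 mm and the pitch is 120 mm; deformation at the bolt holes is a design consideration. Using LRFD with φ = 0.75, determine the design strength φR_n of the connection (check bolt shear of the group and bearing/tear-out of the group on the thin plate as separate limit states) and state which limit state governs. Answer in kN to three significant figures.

592 kN (bolt shear governs)

Bolt shear: A_b = π·30²/4 = 706.9 mm²; R_n = 372 × 706.9 × 3 × 1 / 1000 = 788.9 kN → 0.75 × 788.9 = 592 kN.
Bearing (1.2 l_c t F_u ≤ 2.4 d t F_u): upper limit = 2.4·30·16·450 / 1000 = 518.4 kN.
  Edge l_c = 70 − 33/2 = 53.5 → r_n = 462.2 kN; interior l_c = 120 − 33 = 87 → r_n = 518.4 kN.
  R_n,bearing = 1·462.2 + 2·518.4 = 1499 kN → 0.75 × 1499 = 1120 kN.
Bolt shear governs: 592 kN.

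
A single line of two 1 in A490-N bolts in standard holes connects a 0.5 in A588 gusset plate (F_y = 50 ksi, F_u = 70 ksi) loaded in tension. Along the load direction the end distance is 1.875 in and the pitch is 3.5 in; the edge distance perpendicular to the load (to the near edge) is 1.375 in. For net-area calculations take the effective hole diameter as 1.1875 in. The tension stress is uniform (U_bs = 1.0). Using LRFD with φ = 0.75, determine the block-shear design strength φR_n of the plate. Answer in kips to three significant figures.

Shear plane L_v = 1.875 + 1·3.5 = 5.375 in; A_gv = 5.375 × 0.5 = 2.688 in².
A_nv = (5.375 − 1.5·1.1875) × 0.5 = 1.797 in².
A_nt = (1.375 − 0.5·1.1875) × 0.5 = 0.3906 in².
0.6 F_u A_nv = 75.47 kips; 0.6 F_y A_gv = 80.62 kips → shear rupture governs the shear term.
R_n = 75.47 + 1.0 × 70 × 0.3906 = 102.8 kips.
Design strength φR_n = 0.75 × 102.8 = 77.1 kips.

77.1 kips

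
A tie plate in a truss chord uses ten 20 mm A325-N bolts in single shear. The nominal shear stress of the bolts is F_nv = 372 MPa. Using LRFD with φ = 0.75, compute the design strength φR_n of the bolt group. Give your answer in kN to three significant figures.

877 kN

A_b = π × 20² / 4 = 314.2 mm².
R_n = F_nv · A_b · n · n_s = 372 × 314.2 × 10 × 1 / 1000 = 1169 kN.
Design strength φR_n = 0.75 × 1169 = 877 kN.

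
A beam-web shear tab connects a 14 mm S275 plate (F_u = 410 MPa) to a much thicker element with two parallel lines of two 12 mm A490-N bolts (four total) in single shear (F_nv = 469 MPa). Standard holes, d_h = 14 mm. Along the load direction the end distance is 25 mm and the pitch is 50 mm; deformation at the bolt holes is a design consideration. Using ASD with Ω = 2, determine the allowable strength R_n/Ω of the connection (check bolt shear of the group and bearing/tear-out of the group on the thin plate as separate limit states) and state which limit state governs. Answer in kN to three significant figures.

Bolt shear: A_b = π·12²/4 = 113.1 mm²; R_n = 469 × 113.1 × 4 × 1 / 1000 = 212.2 kN → 212.2 / 2 = 106 kN.
Bearing (1.2 l_c t F_u ≤ 2.4 d t F_u): upper limit = 2.4·12·14·410 / 1000 = 165.3 kN.
  Edge l_c = 25 − 14/2 = 18 → r_n = 124 kN; interior l_c = 50 − 14 = 36 → r_n = 165.3 kN.
  R_n,bearing = 2·124 + 2·165.3 = 578.6 kN → 578.6 / 2 = 289 kN.
Bolt shear governs: 106 kN.

106 kN (bolt shear governs)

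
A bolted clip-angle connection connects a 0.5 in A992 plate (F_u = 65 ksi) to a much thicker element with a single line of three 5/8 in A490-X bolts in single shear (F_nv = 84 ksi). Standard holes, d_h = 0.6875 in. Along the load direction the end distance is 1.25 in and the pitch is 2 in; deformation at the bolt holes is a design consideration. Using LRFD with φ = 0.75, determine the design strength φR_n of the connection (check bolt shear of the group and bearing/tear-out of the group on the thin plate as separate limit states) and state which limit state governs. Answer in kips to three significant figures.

58 kips (bolt shear governs)

Bolt shear: A_b = π·0.625²/4 = 0.3068 in²; R_n = 84 × 0.3068 × 3 × 1 = 77.31 kips → 0.75 × 77.31 = 58 kips.
Bearing (1.2 l_c t F_u ≤ 2.4 d t F_u): upper limit = 2.4·0.625·0.5·65 = 48.75 kips.
  Edge l_c = 1.25 − 0.6875/2 = 0.9062 → r_n = 35.34 kips; interior l_c = 2 − 0.6875 = 1.312 → r_n = 48.75 kips.
  R_n,bearing = 1·35.34 + 2·48.75 = 132.8 kips → 0.75 × 132.8 = 99.6 kips.
Bolt shear governs: 58 kips.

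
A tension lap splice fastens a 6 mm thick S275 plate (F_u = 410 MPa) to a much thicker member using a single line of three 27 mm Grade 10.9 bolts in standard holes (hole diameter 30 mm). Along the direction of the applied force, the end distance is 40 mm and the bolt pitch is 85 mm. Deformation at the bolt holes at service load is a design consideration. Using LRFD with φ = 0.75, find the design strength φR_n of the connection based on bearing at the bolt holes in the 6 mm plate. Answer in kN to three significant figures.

294 kN

Per bolt r_n = 1.2 l_c t F_u ≤ 2.4 d t F_u; upper limit = 2.4 × 27 × 6 × 410 / 1000 = 159.4 kN.
Edge bolt: l_c = 40 − 30/2 = 25 mm → 1.2 × 25 × 6 × 410 / 1000 = 73.8 → r_n = 73.8 kN.
Interior bolts: l_c = 85 − 30 = 55 mm → 1.2 × 55 × 6 × 410 / 1000 = 162.4 → r_n = 159.4 kN.
R_n = 1 × 73.8 + 2 × 159.4 = 392.6 kN.
Design strength φR_n = 0.75 × 392.6 = 294 kN.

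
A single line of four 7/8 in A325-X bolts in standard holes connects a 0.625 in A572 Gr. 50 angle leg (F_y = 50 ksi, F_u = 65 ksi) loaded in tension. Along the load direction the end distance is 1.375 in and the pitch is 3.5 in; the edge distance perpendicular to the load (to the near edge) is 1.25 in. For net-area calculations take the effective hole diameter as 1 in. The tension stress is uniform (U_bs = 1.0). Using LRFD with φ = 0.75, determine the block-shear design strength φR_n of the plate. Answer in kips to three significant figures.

176 kips

Shear plane L_v = 1.375 + 3·3.5 = 11.88 in; A_gv = 11.88 × 0.625 = 7.422 in².
A_nv = (11.88 − 3.5·1) × 0.625 = 5.234 in².
A_nt = (1.25 − 0.5·1) × 0.625 = 0.4688 in².
0.6 F_u A_nv = 204.1 kips; 0.6 F_y A_gv = 222.7 kips → shear rupture governs the shear term.
R_n = 204.1 + 1.0 × 65 × 0.4688 = 234.6 kips.
Design strength φR_n = 0.75 × 234.6 = 176 kips.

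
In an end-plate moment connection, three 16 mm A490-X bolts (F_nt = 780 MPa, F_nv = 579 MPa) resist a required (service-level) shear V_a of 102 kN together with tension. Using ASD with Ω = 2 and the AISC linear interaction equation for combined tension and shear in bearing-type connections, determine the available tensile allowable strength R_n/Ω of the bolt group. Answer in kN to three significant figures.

168 kN

A_b = π·16²/4 = 201.1 mm²; f_rv = 102 × 1000 / (3 × 201.1) = 169.1 MPa.
F'_nt = 1.3 F_nt − (Ω F_nt / F_nv) f_rv = 1.3·780 − (2·780/579)·169.1 = 558.4 MPa, capped at F_nt → F'_nt = 558.4 MPa.
R_n = F'_nt · A_b · n = 558.4 × 201.1 × 3 / 1000 = 336.8 kN.
Allowable strength R_n/Ω = 336.8 / 2 = 168 kN.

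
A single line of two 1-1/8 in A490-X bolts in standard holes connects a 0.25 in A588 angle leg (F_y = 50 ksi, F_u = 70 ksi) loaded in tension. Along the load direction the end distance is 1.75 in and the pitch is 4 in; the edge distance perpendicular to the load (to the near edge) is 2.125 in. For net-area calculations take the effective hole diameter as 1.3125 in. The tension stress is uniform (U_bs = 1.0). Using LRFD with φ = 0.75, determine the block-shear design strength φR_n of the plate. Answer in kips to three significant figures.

49.1 kips

Shear plane L_v = 1.75 + 1·4 = 5.75 in; A_gv = 5.75 × 0.25 = 1.438 in².
A_nv = (5.75 − 1.5·1.3125) × 0.25 = 0.9453 in².
A_nt = (2.125 − 0.5·1.3125) × 0.25 = 0.3672 in².
0.6 F_u A_nv = 39.7 kips; 0.6 F_y A_gv = 43.12 kips → shear rupture governs the shear term.
R_n = 39.7 + 1.0 × 70 × 0.3672 = 65.41 kips.
Design strength φR_n = 0.75 × 65.41 = 49.1 kips.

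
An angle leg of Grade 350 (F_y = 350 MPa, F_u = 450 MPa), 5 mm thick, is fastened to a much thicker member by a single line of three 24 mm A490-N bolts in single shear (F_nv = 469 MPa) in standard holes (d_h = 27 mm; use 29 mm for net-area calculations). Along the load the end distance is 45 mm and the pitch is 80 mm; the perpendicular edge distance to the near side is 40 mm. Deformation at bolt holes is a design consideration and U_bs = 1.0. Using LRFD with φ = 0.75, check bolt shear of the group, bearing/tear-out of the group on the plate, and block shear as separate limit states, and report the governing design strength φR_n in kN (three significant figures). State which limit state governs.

177 kN (block shear governs)

Bolt shear: A_b = π·24²/4 = 452.4 mm²; R_n = 469 × 452.4 × 3 × 1 / 1000 = 636.5 kN → 0.75 × 636.5 = 477 kN.
Bearing: edge l_c = 31.5, r_n = 85.05 kN; interior l_c = 53, r_n = 129.6 kN; R_n = 85.05 + 2·129.6 = 344.2 kN → 258 kN.
Block shear: A_gv = 1025, A_nv = 662.5, A_nt = 127.5 mm²; R_n = min(0.6F_uA_nv, 0.6F_yA_gv) + U_bs·F_u·A_nt = 236.2 kN → 177 kN.
Block shear governs: 177 kN.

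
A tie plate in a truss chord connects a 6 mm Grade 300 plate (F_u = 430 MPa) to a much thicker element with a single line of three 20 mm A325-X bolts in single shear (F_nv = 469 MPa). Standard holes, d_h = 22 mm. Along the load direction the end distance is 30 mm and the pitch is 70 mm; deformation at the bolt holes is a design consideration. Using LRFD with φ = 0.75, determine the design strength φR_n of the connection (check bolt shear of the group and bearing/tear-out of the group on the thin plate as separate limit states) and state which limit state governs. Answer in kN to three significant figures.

230 kN (bearing governs)

Bolt shear: A_b = π·20²/4 = 314.2 mm²; R_n = 469 × 314.2 × 3 × 1 / 1000 = 442 kN → 0.75 × 442 = 332 kN.
Bearing (1.2 l_c t F_u ≤ 2.4 d t F_u): upper limit = 2.4·20·6·430 / 1000 = 123.8 kN.
  Edge l_c = 30 − 22/2 = 19 → r_n = 58.82 kN; interior l_c = 70 − 22 = 48 → r_n = 123.8 kN.
  R_n,bearing = 1·58.82 + 2·123.8 = 306.5 kN → 0.75 × 306.5 = 230 kN.
Bearing governs: 230 kN.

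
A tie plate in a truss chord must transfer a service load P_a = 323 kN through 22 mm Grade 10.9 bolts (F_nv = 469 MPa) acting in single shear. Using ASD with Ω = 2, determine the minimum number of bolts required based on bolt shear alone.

A_b = π·22²/4 = 380.1 mm².
Per-bolt allowable strength R_n/Ω = 469 × 380.1 × 1 / 1000 / 2 = 89.14 kN.
n ≥ 323 / 89.14 = 3.623 → use 4 bolts.

4 bolts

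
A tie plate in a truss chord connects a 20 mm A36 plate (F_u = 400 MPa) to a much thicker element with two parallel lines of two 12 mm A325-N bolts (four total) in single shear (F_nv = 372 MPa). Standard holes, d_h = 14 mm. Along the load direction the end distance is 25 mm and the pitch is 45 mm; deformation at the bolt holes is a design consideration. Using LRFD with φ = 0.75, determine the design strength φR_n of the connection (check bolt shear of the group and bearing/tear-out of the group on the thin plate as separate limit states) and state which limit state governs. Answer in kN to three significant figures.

126 kN (bolt shear governs)

Bolt shear: A_b = π·12²/4 = 113.1 mm²; R_n = 372 × 113.1 × 4 × 1 / 1000 = 168.3 kN → 0.75 × 168.3 = 126 kN.
Bearing (1.2 l_c t F_u ≤ 2.4 d t F_u): upper limit = 2.4·12·20·400 / 1000 = 230.4 kN.
  Edge l_c = 25 − 14/2 = 18 → r_n = 172.8 kN; interior l_c = 45 − 14 = 31 → r_n = 230.4 kN.
  R_n,bearing = 2·172.8 + 2·230.4 = 806.4 kN → 0.75 × 806.4 = 605 kN.
Bolt shear governs: 126 kN.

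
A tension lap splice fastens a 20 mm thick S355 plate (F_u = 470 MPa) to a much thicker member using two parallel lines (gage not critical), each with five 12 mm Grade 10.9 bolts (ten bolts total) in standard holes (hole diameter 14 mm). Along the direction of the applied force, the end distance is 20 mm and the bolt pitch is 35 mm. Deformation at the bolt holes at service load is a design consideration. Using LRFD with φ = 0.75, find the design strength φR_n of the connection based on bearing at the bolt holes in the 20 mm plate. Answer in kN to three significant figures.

Per bolt r_n = 1.2 l_c t F_u ≤ 2.4 d t F_u; upper limit = 2.4 × 12 × 20 × 470 / 1000 = 270.7 kN.
Edge bolt: l_c = 20 − 14/2 = 13 mm → 1.2 × 13 × 20 × 470 / 1000 = 146.6 → r_n = 146.6 kN.
Interior bolts: l_c = 35 − 14 = 21 mm → 1.2 × 21 × 20 × 470 / 1000 = 236.9 → r_n = 236.9 kN.
R_n = 2 × 146.6 + 8 × 236.9 = 2188 kN.
Design strength φR_n = 0.75 × 2188 = 1640 kN.

1640 kN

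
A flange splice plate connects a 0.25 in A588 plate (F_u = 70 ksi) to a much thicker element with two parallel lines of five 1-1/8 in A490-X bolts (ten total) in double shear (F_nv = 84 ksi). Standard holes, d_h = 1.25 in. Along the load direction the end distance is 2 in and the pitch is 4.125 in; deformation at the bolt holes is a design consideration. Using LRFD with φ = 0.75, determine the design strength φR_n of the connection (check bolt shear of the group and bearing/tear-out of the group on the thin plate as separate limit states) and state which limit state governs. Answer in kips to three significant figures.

Bolt shear: A_b = π·1.125²/4 = 0.994 in²; R_n = 84 × 0.994 × 10 × 2 = 1670 kips → 0.75 × 1670 = 1250 kips.
Bearing (1.2 l_c t F_u ≤ 2.4 d t F_u): upper limit = 2.4·1.125·0.25·70 = 47.25 kips.
  Edge l_c = 2 − 1.25/2 = 1.375 → r_n = 28.88 kips; interior l_c = 4.125 − 1.25 = 2.875 → r_n = 47.25 kips.
  R_n,bearing = 2·28.88 + 8·47.25 = 435.7 kips → 0.75 × 435.7 = 327 kips.
Bearing governs: 327 kips.

327 kips (bearing governs)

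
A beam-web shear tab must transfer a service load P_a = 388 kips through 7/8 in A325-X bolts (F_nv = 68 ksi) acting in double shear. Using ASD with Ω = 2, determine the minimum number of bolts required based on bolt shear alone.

A_b = π·0.875²/4 = 0.6013 in².
Per-bolt allowable strength R_n/Ω = 68 × 0.6013 × 2 / 2 = 40.89 kips.
n ≥ 388 / 40.89 = 9.489 → use 10 bolts.

10 bolts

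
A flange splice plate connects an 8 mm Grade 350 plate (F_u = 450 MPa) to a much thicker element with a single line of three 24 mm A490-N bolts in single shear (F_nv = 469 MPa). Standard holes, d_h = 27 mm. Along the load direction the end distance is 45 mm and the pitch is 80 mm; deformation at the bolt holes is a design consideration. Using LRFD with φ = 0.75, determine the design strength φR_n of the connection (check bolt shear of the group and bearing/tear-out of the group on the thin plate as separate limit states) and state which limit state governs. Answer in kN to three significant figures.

Bolt shear: A_b = π·24²/4 = 452.4 mm²; R_n = 469 × 452.4 × 3 × 1 / 1000 = 636.5 kN → 0.75 × 636.5 = 477 kN.
Bearing (1.2 l_c t F_u ≤ 2.4 d t F_u): upper limit = 2.4·24·8·450 / 1000 = 207.4 kN.
  Edge l_c = 45 − 27/2 = 31.5 → r_n = 136.1 kN; interior l_c = 80 − 27 = 53 → r_n = 207.4 kN.
  R_n,bearing = 1·136.1 + 2·207.4 = 550.8 kN → 0.75 × 550.8 = 413 kN.
Bearing governs: 413 kN.

413 kN (bearing governs)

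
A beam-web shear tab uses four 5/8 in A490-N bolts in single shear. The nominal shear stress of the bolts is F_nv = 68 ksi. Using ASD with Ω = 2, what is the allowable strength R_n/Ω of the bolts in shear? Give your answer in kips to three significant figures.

A_b = π × 0.625² / 4 = 0.3068 in².
R_n = F_nv · A_b · n · n_s = 68 × 0.3068 × 4 × 1 = 83.45 kips.
Allowable strength R_n/Ω = 83.45 / 2 = 41.7 kips.

41.7 kips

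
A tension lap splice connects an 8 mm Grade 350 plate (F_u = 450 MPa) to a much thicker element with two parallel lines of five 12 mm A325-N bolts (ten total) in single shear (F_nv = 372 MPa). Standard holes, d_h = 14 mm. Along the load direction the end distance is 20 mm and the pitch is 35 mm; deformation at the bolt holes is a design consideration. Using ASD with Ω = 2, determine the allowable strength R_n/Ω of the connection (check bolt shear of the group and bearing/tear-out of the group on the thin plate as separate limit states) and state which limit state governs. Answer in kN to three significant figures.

210 kN (bolt shear governs)

Bolt shear: A_b = π·12²/4 = 113.1 mm²; R_n = 372 × 113.1 × 10 × 1 / 1000 = 420.7 kN → 420.7 / 2 = 210 kN.
Bearing (1.2 l_c t F_u ≤ 2.4 d t F_u): upper limit = 2.4·12·8·450 / 1000 = 103.7 kN.
  Edge l_c = 20 − 14/2 = 13 → r_n = 56.16 kN; interior l_c = 35 − 14 = 21 → r_n = 90.72 kN.
  R_n,bearing = 2·56.16 + 8·90.72 = 838.1 kN → 838.1 / 2 = 419 kN.
Bolt shear governs: 210 kN.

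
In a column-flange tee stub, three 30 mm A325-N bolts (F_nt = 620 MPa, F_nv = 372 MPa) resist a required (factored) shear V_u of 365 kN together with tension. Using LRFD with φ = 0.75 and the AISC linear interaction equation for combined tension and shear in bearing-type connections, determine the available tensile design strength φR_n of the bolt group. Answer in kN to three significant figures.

A_b = π·30²/4 = 706.9 mm²; f_rv = 365 × 1000 / (3 × 706.9) = 172.1 MPa.
F'_nt = 1.3 F_nt − (F_nt / φF_nv) f_rv = 1.3·620 − (620/(0.75·372))·172.1 = 423.5 MPa, capped at F_nt → F'_nt = 423.5 MPa.
R_n = F'_nt · A_b · n = 423.5 × 706.9 × 3 / 1000 = 898.1 kN.
Design strength φR_n = 0.75 × 898.1 = 674 kN.

674 kN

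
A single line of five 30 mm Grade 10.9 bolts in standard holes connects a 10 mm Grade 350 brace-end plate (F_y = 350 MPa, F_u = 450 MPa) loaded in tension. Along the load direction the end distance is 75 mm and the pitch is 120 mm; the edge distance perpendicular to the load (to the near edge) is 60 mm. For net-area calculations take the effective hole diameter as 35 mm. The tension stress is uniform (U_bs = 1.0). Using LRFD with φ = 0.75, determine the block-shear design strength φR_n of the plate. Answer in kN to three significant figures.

Shear plane L_v = 75 + 4·120 = 555 mm; A_gv = 555 × 10 = 5550 mm².
A_nv = (555 − 4.5·35) × 10 = 3975 mm².
A_nt = (60 − 0.5·35) × 10 = 425 mm².
0.6 F_u A_nv = 1073 kN; 0.6 F_y A_gv = 1166 kN → shear rupture governs the shear term.
R_n = 1073 + 1.0 × 450 × 425 / 1000 = 1264 kN.
Design strength φR_n = 0.75 × 1264 = 948 kN.

948 kN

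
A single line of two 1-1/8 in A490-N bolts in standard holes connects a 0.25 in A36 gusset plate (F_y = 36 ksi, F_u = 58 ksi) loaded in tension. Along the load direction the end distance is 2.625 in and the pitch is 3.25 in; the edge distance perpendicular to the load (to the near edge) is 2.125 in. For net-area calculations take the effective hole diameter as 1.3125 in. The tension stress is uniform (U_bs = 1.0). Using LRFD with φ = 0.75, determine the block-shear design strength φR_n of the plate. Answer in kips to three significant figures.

Shear plane L_v = 2.625 + 1·3.25 = 5.875 in; A_gv = 5.875 × 0.25 = 1.469 in².
A_nv = (5.875 − 1.5·1.3125) × 0.25 = 0.9766 in².
A_nt = (2.125 − 0.5·1.3125) × 0.25 = 0.3672 in².
0.6 F_u A_nv = 33.98 kips; 0.6 F_y A_gv = 31.72 kips → shear yielding governs the shear term.
R_n = 31.72 + 1.0 × 58 × 0.3672 = 53.02 kips.
Design strength φR_n = 0.75 × 53.02 = 39.8 kips.

39.8 kips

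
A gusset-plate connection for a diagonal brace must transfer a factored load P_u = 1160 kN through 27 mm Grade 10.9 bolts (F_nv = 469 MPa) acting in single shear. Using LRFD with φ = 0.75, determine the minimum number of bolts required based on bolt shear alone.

6 bolts

A_b = π·27²/4 = 572.6 mm².
Per-bolt design strength φR_n = 0.75 × 469 × 572.6 × 1 / 1000 = 201.4 kN.
n ≥ 1160 / 201.4 = 5.76 → use 6 bolts.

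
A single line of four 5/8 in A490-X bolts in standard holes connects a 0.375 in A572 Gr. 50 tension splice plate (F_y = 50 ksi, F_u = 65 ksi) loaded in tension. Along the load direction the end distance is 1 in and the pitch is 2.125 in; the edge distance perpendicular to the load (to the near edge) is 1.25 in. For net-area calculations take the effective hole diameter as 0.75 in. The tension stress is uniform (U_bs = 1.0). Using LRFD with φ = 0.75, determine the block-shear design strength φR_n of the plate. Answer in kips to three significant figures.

68.1 kips

Shear plane L_v = 1 + 3·2.125 = 7.375 in; A_gv = 7.375 × 0.375 = 2.766 in².
A_nv = (7.375 − 3.5·0.75) × 0.375 = 1.781 in².
A_nt = (1.25 − 0.5·0.75) × 0.375 = 0.3281 in².
0.6 F_u A_nv = 69.47 kips; 0.6 F_y A_gv = 82.97 kips → shear rupture governs the shear term.
R_n = 69.47 + 1.0 × 65 × 0.3281 = 90.8 kips.
Design strength φR_n = 0.75 × 90.8 = 68.1 kips.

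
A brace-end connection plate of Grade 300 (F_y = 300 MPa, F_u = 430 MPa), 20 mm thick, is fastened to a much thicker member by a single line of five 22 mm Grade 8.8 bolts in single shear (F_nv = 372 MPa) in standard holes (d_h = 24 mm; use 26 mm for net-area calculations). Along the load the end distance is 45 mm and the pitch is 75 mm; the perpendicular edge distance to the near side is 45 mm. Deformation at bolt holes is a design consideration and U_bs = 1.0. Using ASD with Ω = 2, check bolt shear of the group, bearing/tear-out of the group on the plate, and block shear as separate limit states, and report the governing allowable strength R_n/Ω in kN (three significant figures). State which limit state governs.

Bolt shear: A_b = π·22²/4 = 380.1 mm²; R_n = 372 × 380.1 × 5 × 1 / 1000 = 707 kN → 707 / 2 = 354 kN.
Bearing: edge l_c = 33, r_n = 340.6 kN; interior l_c = 51, r_n = 454.1 kN; R_n = 340.6 + 4·454.1 = 2157 kN → 1080 kN.
Block shear: A_gv = 6900, A_nv = 4560, A_nt = 640 mm²; R_n = min(0.6F_uA_nv, 0.6F_yA_gv) + U_bs·F_u·A_nt = 1452 kN → 726 kN.
Bolt shear governs: 354 kN.

354 kN (bolt shear governs)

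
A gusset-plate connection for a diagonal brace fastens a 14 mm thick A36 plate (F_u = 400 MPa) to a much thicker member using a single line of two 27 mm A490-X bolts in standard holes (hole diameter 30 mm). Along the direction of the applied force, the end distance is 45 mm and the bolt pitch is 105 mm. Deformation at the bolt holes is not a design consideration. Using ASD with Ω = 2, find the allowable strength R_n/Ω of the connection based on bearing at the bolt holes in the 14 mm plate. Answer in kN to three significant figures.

353 kN

Per bolt r_n = 1.5 l_c t F_u ≤ 3.0 d t F_u; upper limit = 3.0 × 27 × 14 × 400 / 1000 = 453.6 kN.
Edge bolt: l_c = 45 − 30/2 = 30 mm → 1.5 × 30 × 14 × 400 / 1000 = 252 → r_n = 252 kN.
Interior bolts: l_c = 105 − 30 = 75 mm → 1.5 × 75 × 14 × 400 / 1000 = 630 → r_n = 453.6 kN.
R_n = 1 × 252 + 1 × 453.6 = 705.6 kN.
Allowable strength R_n/Ω = 705.6 / 2 = 353 kN.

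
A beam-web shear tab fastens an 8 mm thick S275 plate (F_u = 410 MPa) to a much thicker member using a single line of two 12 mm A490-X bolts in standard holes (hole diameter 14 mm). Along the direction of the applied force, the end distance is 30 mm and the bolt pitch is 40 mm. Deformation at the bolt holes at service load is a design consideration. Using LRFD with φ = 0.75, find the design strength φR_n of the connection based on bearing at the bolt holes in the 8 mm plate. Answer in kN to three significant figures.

139 kN

Per bolt r_n = 1.2 l_c t F_u ≤ 2.4 d t F_u; upper limit = 2.4 × 12 × 8 × 410 / 1000 = 94.46 kN.
Edge bolt: l_c = 30 − 14/2 = 23 mm → 1.2 × 23 × 8 × 410 / 1000 = 90.53 → r_n = 90.53 kN.
Interior bolts: l_c = 40 − 14 = 26 mm → 1.2 × 26 × 8 × 410 / 1000 = 102.3 → r_n = 94.46 kN.
R_n = 1 × 90.53 + 1 × 94.46 = 185 kN.
Design strength φR_n = 0.75 × 185 = 139 kN.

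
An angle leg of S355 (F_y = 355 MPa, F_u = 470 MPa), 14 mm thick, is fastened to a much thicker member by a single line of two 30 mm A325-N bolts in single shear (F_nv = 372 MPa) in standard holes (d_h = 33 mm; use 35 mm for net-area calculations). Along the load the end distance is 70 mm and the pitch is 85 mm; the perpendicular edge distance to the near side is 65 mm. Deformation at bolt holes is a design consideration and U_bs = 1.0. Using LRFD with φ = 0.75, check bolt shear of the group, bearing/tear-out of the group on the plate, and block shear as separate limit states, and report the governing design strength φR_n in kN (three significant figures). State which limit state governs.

394 kN (bolt shear governs)

Bolt shear: A_b = π·30²/4 = 706.9 mm²; R_n = 372 × 706.9 × 2 × 1 / 1000 = 525.9 kN → 0.75 × 525.9 = 394 kN.
Bearing: edge l_c = 53.5, r_n = 422.4 kN; interior l_c = 52, r_n = 410.6 kN; R_n = 422.4 + 1·410.6 = 833 kN → 625 kN.
Block shear: A_gv = 2170, A_nv = 1435, A_nt = 665 mm²; R_n = min(0.6F_uA_nv, 0.6F_yA_gv) + U_bs·F_u·A_nt = 717.2 kN → 538 kN.
Bolt shear governs: 394 kN.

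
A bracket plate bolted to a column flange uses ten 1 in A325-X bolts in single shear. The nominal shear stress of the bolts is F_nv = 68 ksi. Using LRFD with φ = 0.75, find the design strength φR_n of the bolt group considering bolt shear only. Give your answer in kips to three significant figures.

A_b = π × 1² / 4 = 0.7854 in².
R_n = F_nv · A_b · n · n_s = 68 × 0.7854 × 10 × 1 = 534.1 kips.
Design strength φR_n = 0.75 × 534.1 = 401 kips.

401 kips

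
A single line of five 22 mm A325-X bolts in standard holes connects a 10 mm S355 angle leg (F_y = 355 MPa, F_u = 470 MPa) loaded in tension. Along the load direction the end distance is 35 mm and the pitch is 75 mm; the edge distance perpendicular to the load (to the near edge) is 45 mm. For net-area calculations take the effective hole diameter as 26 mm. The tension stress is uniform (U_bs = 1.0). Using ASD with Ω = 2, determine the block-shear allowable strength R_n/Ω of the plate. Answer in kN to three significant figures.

Shear plane L_v = 35 + 4·75 = 335 mm; A_gv = 335 × 10 = 3350 mm².
A_nv = (335 − 4.5·26) × 10 = 2180 mm².
A_nt = (45 − 0.5·26) × 10 = 320 mm².
0.6 F_u A_nv = 614.8 kN; 0.6 F_y A_gv = 713.6 kN → shear rupture governs the shear term.
R_n = 614.8 + 1.0 × 470 × 320 / 1000 = 765.2 kN.
Allowable strength R_n/Ω = 765.2 / 2 = 383 kN.

383 kN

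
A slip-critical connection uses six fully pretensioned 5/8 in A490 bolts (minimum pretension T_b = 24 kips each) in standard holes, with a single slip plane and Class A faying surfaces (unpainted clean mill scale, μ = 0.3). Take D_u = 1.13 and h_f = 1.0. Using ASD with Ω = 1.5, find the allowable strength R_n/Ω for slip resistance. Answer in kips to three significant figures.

R_n = μ · D_u · h_f · T_b · n_s · n_b = 0.3 × 1.13 × 1.0 × 24 × 1 × 6 = 48.82 kips.
Allowable strength R_n/Ω = 48.82 / 1.5 = 32.5 kips.

32.5 kips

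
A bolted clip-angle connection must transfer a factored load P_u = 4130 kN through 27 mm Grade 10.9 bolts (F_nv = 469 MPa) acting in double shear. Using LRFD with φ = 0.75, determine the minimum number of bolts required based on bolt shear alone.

11 bolts

A_b = π·27²/4 = 572.6 mm².
Per-bolt design strength φR_n = 0.75 × 469 × 572.6 × 2 / 1000 = 402.8 kN.
n ≥ 4130 / 402.8 = 10.25 → use 11 bolts.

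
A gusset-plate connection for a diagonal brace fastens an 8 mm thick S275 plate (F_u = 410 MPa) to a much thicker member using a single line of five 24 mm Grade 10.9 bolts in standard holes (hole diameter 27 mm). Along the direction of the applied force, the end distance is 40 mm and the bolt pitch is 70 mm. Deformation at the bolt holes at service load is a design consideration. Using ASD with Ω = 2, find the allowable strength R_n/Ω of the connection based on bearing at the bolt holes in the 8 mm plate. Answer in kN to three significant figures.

Per bolt r_n = 1.2 l_c t F_u ≤ 2.4 d t F_u; upper limit = 2.4 × 24 × 8 × 410 / 1000 = 188.9 kN.
Edge bolt: l_c = 40 − 27/2 = 26.5 mm → 1.2 × 26.5 × 8 × 410 / 1000 = 104.3 → r_n = 104.3 kN.
Interior bolts: l_c = 70 − 27 = 43 mm → 1.2 × 43 × 8 × 410 / 1000 = 169.2 → r_n = 169.2 kN.
R_n = 1 × 104.3 + 4 × 169.2 = 781.3 kN.
Allowable strength R_n/Ω = 781.3 / 2 = 391 kN.

391 kN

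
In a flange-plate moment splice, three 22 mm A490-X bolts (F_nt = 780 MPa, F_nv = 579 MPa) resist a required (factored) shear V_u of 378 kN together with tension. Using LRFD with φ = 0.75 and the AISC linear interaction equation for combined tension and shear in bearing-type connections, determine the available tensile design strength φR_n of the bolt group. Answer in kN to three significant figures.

358 kN

A_b = π·22²/4 = 380.1 mm²; f_rv = 378 × 1000 / (3 × 380.1) = 331.5 MPa.
F'_nt = 1.3 F_nt − (F_nt / φF_nv) f_rv = 1.3·780 − (780/(0.75·579))·331.5 = 418.6 MPa, capped at F_nt → F'_nt = 418.6 MPa.
R_n = F'_nt · A_b · n = 418.6 × 380.1 × 3 / 1000 = 477.4 kN.
Design strength φR_n = 0.75 × 477.4 = 358 kN.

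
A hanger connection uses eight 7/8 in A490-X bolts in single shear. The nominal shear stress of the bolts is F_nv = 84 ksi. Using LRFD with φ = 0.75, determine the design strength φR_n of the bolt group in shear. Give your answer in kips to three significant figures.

A_b = π × 0.875² / 4 = 0.6013 in².
R_n = F_nv · A_b · n · n_s = 84 × 0.6013 × 8 × 1 = 404.1 kips.
Design strength φR_n = 0.75 × 404.1 = 303 kips.

303 kips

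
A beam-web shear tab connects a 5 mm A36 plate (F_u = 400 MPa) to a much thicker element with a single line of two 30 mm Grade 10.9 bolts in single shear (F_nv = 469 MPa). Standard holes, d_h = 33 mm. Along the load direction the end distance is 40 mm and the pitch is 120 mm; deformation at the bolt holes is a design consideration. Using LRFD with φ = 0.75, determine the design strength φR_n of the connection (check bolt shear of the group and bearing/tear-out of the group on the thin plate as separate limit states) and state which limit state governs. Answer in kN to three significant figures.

150 kN (bearing governs)

Bolt shear: A_b = π·30²/4 = 706.9 mm²; R_n = 469 × 706.9 × 2 × 1 / 1000 = 663 kN → 0.75 × 663 = 497 kN.
Bearing (1.2 l_c t F_u ≤ 2.4 d t F_u): upper limit = 2.4·30·5·400 / 1000 = 144 kN.
  Edge l_c = 40 − 33/2 = 23.5 → r_n = 56.4 kN; interior l_c = 120 − 33 = 87 → r_n = 144 kN.
  R_n,bearing = 1·56.4 + 1·144 = 200.4 kN → 0.75 × 200.4 = 150 kN.
Bearing governs: 150 kN.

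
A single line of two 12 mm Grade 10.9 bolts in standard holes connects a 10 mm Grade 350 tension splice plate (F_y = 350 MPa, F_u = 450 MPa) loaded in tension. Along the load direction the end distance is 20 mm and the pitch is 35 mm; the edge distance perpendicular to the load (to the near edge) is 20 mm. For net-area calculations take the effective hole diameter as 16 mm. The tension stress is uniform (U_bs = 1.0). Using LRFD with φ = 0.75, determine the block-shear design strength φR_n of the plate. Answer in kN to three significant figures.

103 kN

Shear plane L_v = 20 + 1·35 = 55 mm; A_gv = 55 × 10 = 550 mm².
A_nv = (55 − 1.5·16) × 10 = 310 mm².
A_nt = (20 − 0.5·16) × 10 = 120 mm².
0.6 F_u A_nv = 83.7 kN; 0.6 F_y A_gv = 115.5 kN → shear rupture governs the shear term.
R_n = 83.7 + 1.0 × 450 × 120 / 1000 = 137.7 kN.
Design strength φR_n = 0.75 × 137.7 = 103 kN.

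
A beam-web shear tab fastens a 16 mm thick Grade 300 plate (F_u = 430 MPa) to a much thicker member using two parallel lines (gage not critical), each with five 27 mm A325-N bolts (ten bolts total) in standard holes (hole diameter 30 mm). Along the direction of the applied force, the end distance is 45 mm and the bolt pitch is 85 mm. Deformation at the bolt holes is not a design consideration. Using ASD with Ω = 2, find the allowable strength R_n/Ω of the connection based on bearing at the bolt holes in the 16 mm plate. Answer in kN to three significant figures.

2540 kN

Per bolt r_n = 1.5 l_c t F_u ≤ 3.0 d t F_u; upper limit = 3.0 × 27 × 16 × 430 / 1000 = 557.3 kN.
Edge bolt: l_c = 45 − 30/2 = 30 mm → 1.5 × 30 × 16 × 430 / 1000 = 309.6 → r_n = 309.6 kN.
Interior bolts: l_c = 85 − 30 = 55 mm → 1.5 × 55 × 16 × 430 / 1000 = 567.6 → r_n = 557.3 kN.
R_n = 2 × 309.6 + 8 × 557.3 = 5077 kN.
Allowable strength R_n/Ω = 5077 / 2 = 2540 kN.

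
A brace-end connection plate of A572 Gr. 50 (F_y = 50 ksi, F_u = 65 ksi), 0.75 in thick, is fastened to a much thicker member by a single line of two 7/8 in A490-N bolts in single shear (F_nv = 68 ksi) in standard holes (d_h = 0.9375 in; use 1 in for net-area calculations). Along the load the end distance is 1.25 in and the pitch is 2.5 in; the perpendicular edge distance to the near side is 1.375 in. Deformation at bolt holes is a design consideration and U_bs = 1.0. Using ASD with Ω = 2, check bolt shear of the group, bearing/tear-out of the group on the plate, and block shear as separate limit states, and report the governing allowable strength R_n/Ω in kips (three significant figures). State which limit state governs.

40.9 kips (bolt shear governs)

Bolt shear: A_b = π·0.875²/4 = 0.6013 in²; R_n = 68 × 0.6013 × 2 × 1 = 81.78 kips → 81.78 / 2 = 40.9 kips.
Bearing: edge l_c = 0.7812, r_n = 45.7 kips; interior l_c = 1.562, r_n = 91.41 kips; R_n = 45.7 + 1·91.41 = 137.1 kips → 68.6 kips.
Block shear: A_gv = 2.812, A_nv = 1.688, A_nt = 0.6562 in²; R_n = min(0.6F_uA_nv, 0.6F_yA_gv) + U_bs·F_u·A_nt = 108.5 kips → 54.2 kips.
Bolt shear governs: 40.9 kips.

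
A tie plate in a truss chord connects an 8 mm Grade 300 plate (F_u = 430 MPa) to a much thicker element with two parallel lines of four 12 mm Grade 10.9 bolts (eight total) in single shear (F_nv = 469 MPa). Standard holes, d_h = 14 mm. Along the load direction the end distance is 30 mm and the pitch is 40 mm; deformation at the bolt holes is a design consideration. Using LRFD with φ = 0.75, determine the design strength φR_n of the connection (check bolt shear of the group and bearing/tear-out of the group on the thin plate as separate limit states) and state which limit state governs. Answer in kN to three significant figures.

Bolt shear: A_b = π·12²/4 = 113.1 mm²; R_n = 469 × 113.1 × 8 × 1 / 1000 = 424.3 kN → 0.75 × 424.3 = 318 kN.
Bearing (1.2 l_c t F_u ≤ 2.4 d t F_u): upper limit = 2.4·12·8·430 / 1000 = 99.07 kN.
  Edge l_c = 30 − 14/2 = 23 → r_n = 94.94 kN; interior l_c = 40 − 14 = 26 → r_n = 99.07 kN.
  R_n,bearing = 2·94.94 + 6·99.07 = 784.3 kN → 0.75 × 784.3 = 588 kN.
Bolt shear governs: 318 kN.

318 kN (bolt shear governs)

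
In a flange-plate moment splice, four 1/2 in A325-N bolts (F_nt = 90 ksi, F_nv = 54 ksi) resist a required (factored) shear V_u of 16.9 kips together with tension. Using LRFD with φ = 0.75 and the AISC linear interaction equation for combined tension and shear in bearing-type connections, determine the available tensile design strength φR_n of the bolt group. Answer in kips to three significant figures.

40.8 kips

A_b = π·0.5²/4 = 0.1963 in²; f_rv = 16.9 / (4 × 0.1963) = 21.52 ksi.
F'_nt = 1.3 F_nt − (F_nt / φF_nv) f_rv = 1.3·90 − (90/(0.75·54))·21.52 = 69.18 ksi, capped at F_nt → F'_nt = 69.18 ksi.
R_n = F'_nt · A_b · n = 69.18 × 0.1963 × 4 = 54.34 kips.
Design strength φR_n = 0.75 × 54.34 = 40.8 kips.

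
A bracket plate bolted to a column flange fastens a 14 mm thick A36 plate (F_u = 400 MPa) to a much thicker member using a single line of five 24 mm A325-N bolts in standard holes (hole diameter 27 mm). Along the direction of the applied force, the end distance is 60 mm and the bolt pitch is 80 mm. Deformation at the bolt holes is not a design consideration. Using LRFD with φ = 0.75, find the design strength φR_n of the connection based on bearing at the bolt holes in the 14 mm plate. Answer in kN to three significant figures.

1500 kN

Per bolt r_n = 1.5 l_c t F_u ≤ 3.0 d t F_u; upper limit = 3.0 × 24 × 14 × 400 / 1000 = 403.2 kN.
Edge bolt: l_c = 60 − 27/2 = 46.5 mm → 1.5 × 46.5 × 14 × 400 / 1000 = 390.6 → r_n = 390.6 kN.
Interior bolts: l_c = 80 − 27 = 53 mm → 1.5 × 53 × 14 × 400 / 1000 = 445.2 → r_n = 403.2 kN.
R_n = 1 × 390.6 + 4 × 403.2 = 2003 kN.
Design strength φR_n = 0.75 × 2003 = 1500 kN.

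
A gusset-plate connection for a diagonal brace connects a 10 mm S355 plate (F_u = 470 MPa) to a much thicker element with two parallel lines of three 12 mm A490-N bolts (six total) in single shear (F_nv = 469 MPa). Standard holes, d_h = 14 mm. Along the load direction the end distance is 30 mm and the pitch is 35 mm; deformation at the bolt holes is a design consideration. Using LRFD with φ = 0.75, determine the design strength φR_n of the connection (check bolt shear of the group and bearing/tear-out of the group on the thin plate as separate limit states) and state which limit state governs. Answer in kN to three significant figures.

239 kN (bolt shear governs)

Bolt shear: A_b = π·12²/4 = 113.1 mm²; R_n = 469 × 113.1 × 6 × 1 / 1000 = 318.3 kN → 0.75 × 318.3 = 239 kN.
Bearing (1.2 l_c t F_u ≤ 2.4 d t F_u): upper limit = 2.4·12·10·470 / 1000 = 135.4 kN.
  Edge l_c = 30 − 14/2 = 23 → r_n = 129.7 kN; interior l_c = 35 − 14 = 21 → r_n = 118.4 kN.
  R_n,bearing = 2·129.7 + 4·118.4 = 733.2 kN → 0.75 × 733.2 = 550 kN.
Bolt shear governs: 239 kN.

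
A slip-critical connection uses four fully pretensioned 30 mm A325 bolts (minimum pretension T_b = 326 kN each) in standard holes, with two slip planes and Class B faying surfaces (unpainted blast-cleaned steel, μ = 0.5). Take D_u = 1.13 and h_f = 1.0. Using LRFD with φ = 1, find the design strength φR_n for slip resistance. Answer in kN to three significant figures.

R_n = μ · D_u · h_f · T_b · n_s · n_b = 0.5 × 1.13 × 1.0 × 326 × 2 × 4 = 1474 kN.
Design strength φR_n = 1 × 1474 = 1470 kN.

1470 kN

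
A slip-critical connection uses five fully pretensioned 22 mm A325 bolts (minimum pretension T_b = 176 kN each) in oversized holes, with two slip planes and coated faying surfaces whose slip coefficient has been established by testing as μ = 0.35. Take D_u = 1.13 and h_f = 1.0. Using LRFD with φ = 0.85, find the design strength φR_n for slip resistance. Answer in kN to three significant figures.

R_n = μ · D_u · h_f · T_b · n_s · n_b = 0.35 × 1.13 × 1.0 × 176 × 2 × 5 = 696.1 kN.
Design strength φR_n = 0.85 × 696.1 = 592 kN.

592 kN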